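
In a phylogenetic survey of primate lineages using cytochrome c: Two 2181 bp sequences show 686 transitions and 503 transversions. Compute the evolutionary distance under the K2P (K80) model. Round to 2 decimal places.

P = 686/2181 ≈ 0.314535 and Q = 503/2181 ≈ 0.230628.
Under the Kimura two-parameter model, d = −½ ln(1 − 2P − Q) − ¼ ln(1 − 2Q).
1 − 2P − Q = 0.140302, giving −½ ln(0.140302) = 0.981979.
1 − 2Q = 0.538744, giving −¼ ln(0.538744) = 0.154629.
d = 0.981979 + 0.154629 = 1.136608.

1.14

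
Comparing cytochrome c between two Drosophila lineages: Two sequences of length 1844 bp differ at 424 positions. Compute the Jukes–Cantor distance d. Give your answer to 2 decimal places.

0.27

p = 424/1844 ≈ 0.229935.
d = −(3/4) ln(1 − 4p/3) = −0.75 ln(1 − 0.30658) = −0.75 ln(0.69342)
  = −0.75 × (-0.366119) = 0.274589 substitutions/site.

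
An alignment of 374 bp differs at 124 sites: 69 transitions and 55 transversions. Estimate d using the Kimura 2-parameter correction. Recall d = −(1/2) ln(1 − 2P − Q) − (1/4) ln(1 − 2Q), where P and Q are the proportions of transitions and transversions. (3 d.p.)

0.450

P = 69/374 ≈ 0.184492 and Q = 55/374 ≈ 0.147059.
Under the Kimura two-parameter model, d = −½ ln(1 − 2P − Q) − ¼ ln(1 − 2Q).
1 − 2P − Q = 0.483957, giving −½ ln(0.483957) = 0.362880.
1 − 2Q = 0.705882, giving −¼ ln(0.705882) = 0.087077.
d = 0.362880 + 0.087077 = 0.449957.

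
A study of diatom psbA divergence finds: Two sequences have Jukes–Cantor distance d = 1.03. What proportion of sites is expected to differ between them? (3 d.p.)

p = (3/4)(1 − e^(−4d/3)) = 0.75 × (1 − e^(-1.373333)) = 0.75 × (1 − 0.253261) = 0.560054.

0.560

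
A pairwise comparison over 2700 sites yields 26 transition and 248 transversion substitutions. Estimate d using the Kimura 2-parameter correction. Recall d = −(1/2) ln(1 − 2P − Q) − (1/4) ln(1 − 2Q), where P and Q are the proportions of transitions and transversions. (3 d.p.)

P = 26/2700 ≈ 0.00963 and Q = 248/2700 ≈ 0.091852.
Under the Kimura two-parameter model, d = −½ ln(1 − 2P − Q) − ¼ ln(1 − 2Q).
1 − 2P − Q = 0.888888, giving −½ ln(0.888888) = 0.058892.
1 − 2Q = 0.816296, giving −¼ ln(0.816296) = 0.050745.
d = 0.058892 + 0.050745 = 0.109637.

0.110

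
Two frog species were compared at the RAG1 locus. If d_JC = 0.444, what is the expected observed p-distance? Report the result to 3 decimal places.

0.335

p = (3/4)(1 − e^(−4d/3)) = 0.75 × (1 − e^(-0.592)) = 0.75 × (1 − 0.553220) = 0.335085.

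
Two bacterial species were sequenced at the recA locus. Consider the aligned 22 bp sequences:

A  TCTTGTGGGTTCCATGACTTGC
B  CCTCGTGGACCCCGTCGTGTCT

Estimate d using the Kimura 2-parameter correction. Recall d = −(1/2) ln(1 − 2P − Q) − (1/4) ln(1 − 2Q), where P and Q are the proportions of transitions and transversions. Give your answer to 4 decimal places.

Of 22 sites, 9 differences are transitions and 3 are transversions, so P = 9/22 ≈ 0.409091 and Q = 3/22 ≈ 0.136364.
Under the Kimura two-parameter model, d = −½ ln(1 − 2P − Q) − ¼ ln(1 − 2Q).
1 − 2P − Q = 0.045454, giving −½ ln(0.045454) = 1.545527.
1 − 2Q = 0.727272, giving −¼ ln(0.727272) = 0.079614.
d = 1.545527 + 0.079614 = 1.625141.

1.6251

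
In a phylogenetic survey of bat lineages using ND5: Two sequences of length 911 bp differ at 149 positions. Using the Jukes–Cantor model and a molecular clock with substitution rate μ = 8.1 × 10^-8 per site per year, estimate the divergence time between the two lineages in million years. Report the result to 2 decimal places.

1.14

p = 149/911 ≈ 0.163557.
d = −(3/4) ln(1 − 4p/3) = −0.75 ln(1 − 0.218076) = −0.75 ln(0.781924)
  = −0.75 × (-0.245998) = 0.184499 substitutions/site.
Under a molecular clock d = 2μt, so t = d/(2μ) = 0.184499 / (2 × 8.1 × 10^-8) = 1.14 million years.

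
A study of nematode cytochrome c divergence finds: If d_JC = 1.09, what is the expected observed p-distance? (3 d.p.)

0.575

p = (3/4)(1 − e^(−4d/3)) = 0.75 × (1 − e^(-1.453333)) = 0.75 × (1 − 0.233790) = 0.574658.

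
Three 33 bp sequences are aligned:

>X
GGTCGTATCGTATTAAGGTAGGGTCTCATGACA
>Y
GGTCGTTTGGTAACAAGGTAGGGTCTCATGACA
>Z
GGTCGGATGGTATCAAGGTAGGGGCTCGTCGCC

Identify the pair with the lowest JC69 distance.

X and Y

X–Y: 4/33 differ, p = 0.121, d = 0.132.
X–Z: 8/33 differ, p = 0.242, d = 0.293.
Y–Z: 8/33 differ, p = 0.242, d = 0.293.
The smallest distance is between X and Y.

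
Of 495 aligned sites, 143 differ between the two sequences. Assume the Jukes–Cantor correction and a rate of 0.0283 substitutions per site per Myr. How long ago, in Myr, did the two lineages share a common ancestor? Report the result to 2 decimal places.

6.45

p = 143/495 ≈ 0.288889.
d = −(3/4) ln(1 − 4p/3) = −0.75 ln(1 − 0.385185) = −0.75 ln(0.614815)
  = −0.75 × (-0.486434) = 0.364826 substitutions/site.
Under a molecular clock d = 2μt, so t = d/(2μ) = 0.364826 / (2 × 0.0283) = 6.45 Myr.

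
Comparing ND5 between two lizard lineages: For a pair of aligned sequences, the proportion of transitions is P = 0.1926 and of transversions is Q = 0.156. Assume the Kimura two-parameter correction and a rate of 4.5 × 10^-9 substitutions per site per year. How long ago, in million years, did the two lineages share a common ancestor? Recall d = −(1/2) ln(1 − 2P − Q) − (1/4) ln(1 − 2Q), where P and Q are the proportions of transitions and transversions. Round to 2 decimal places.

Under the Kimura two-parameter model, d = −½ ln(1 − 2P − Q) − ¼ ln(1 − 2Q).
1 − 2P − Q = 0.4588, giving −½ ln(0.4588) = 0.389570.
1 − 2Q = 0.688, giving −¼ ln(0.688) = 0.093492.
d = 0.389570 + 0.093492 = 0.483062.
Under a molecular clock d = 2μt, so t = d/(2μ) = 0.483062 / (2 × 4.5 × 10^-9) = 53.67 million years.

53.67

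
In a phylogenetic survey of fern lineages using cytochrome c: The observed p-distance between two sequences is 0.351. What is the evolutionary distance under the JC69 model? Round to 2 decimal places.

d = −(3/4) ln(1 − 4p/3) = −0.75 ln(1 − 0.468) = −0.75 ln(0.532)
  = −0.75 × (-0.631112) = 0.473334 substitutions/site.

0.47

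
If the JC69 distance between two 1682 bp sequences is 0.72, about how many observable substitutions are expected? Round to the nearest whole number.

778

Invert JC69: p = (3/4)(1 − e^(−4d/3)) = 0.75 × (1 − e^(-0.96)) = 0.75 × (1 − 0.382893) = 0.462830.
Expected differing sites = pL ≈ 0.462830 × 1682 = 778.48006 ≈ 778.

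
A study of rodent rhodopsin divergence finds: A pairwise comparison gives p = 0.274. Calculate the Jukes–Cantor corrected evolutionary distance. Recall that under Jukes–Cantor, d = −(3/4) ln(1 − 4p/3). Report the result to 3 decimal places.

0.341

d = −(3/4) ln(1 − 4p/3) = −0.75 ln(1 − 0.365333) = −0.75 ln(0.634667)
  = −0.75 × (-0.454655) = 0.340991 substitutions/site.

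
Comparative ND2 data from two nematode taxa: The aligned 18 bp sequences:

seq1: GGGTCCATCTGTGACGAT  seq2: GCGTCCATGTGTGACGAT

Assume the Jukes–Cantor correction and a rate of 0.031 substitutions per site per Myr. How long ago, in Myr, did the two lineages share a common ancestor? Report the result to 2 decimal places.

1.94

The sequences differ at 2 of 18 sites (2, 9), so p = 2/18 ≈ 0.111111.
d = −(3/4) ln(1 − 4p/3) = −0.75 ln(1 − 0.148148) = −0.75 ln(0.851852)
  = −0.75 × (-0.160342) = 0.120257 substitutions/site.
Under a molecular clock d = 2μt, so t = d/(2μ) = 0.120257 / (2 × 0.031) = 1.94 Myr.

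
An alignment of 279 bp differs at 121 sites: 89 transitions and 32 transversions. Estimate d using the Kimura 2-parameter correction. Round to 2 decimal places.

P = 89/279 ≈ 0.318996 and Q = 32/279 ≈ 0.114695.
Under the Kimura two-parameter model, d = −½ ln(1 − 2P − Q) − ¼ ln(1 − 2Q).
1 − 2P − Q = 0.247313, giving −½ ln(0.247313) = 0.698550.
1 − 2Q = 0.77061, giving −¼ ln(0.77061) = 0.065143.
d = 0.698550 + 0.065143 = 0.763693.

0.76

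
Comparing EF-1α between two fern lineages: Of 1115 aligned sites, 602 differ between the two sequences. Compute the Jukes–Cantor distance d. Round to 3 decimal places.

0.954

p = 602/1115 ≈ 0.53991.
d = −(3/4) ln(1 − 4p/3) = −0.75 ln(1 − 0.71988) = −0.75 ln(0.28012)
  = −0.75 × (-1.272537) = 0.954403 substitutions/site.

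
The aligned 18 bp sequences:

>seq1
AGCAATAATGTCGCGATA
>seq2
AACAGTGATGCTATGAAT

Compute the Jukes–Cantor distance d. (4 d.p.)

The sequences differ at 9 of 18 sites (2, 5, 7, 11, 12, 13, 14, 17, 18), so p = 9/18 = 0.5.
d = −(3/4) ln(1 − 4p/3) = −0.75 ln(1 − 0.666667) = −0.75 ln(0.333333)
  = −0.75 × (-1.098613) = 0.823960 substitutions/site.

0.8240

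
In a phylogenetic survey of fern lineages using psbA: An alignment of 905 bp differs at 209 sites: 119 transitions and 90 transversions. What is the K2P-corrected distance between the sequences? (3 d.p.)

P = 119/905 ≈ 0.131492 and Q = 90/905 ≈ 0.099448.
Under the Kimura two-parameter model, d = −½ ln(1 − 2P − Q) − ¼ ln(1 − 2Q).
1 − 2P − Q = 0.637568, giving −½ ln(0.637568) = 0.225047.
1 − 2Q = 0.801104, giving −¼ ln(0.801104) = 0.055441.
d = 0.225047 + 0.055441 = 0.280488.

0.280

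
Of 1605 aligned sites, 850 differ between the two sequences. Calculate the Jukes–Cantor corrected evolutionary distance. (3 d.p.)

0.918

p = 850/1605 ≈ 0.529595.
d = −(3/4) ln(1 − 4p/3) = −0.75 ln(1 − 0.706127) = −0.75 ln(0.293873)
  = −0.75 × (-1.224608) = 0.918456 substitutions/site.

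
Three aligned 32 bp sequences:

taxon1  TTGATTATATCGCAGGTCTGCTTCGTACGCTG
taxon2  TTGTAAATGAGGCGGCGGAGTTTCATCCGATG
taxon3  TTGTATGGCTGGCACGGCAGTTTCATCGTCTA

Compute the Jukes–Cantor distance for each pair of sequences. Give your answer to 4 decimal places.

d(taxon1,taxon2) = 0.7356, d(taxon1,taxon3) = 0.7356, d(taxon2,taxon3) = 0.5851

taxon1–taxon2: 15/32 sites differ → p = 0.46875, d = −0.75 ln(1 − 0.625) = 0.735622 ≈ 0.7356.
taxon1–taxon3: 15/32 sites differ → p = 0.46875, d = −0.75 ln(1 − 0.625) = 0.735622 ≈ 0.7356.
taxon2–taxon3: 13/32 sites differ → p = 0.40625, d = −0.75 ln(1 − 0.541667) = 0.585119 ≈ 0.5851.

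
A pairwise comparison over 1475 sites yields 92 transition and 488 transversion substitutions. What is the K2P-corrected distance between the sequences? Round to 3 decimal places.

0.575

P = 92/1475 ≈ 0.062373 and Q = 488/1475 ≈ 0.330847.
Under the Kimura two-parameter model, d = −½ ln(1 − 2P − Q) − ¼ ln(1 − 2Q).
1 − 2P − Q = 0.544407, giving −½ ln(0.544407) = 0.304029.
1 − 2Q = 0.338306, giving −¼ ln(0.338306) = 0.270951.
d = 0.304029 + 0.270951 = 0.574980.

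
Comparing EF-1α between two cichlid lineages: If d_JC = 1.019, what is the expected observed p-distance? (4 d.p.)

p = (3/4)(1 − e^(−4d/3)) = 0.75 × (1 − e^(-1.358667)) = 0.75 × (1 − 0.257003) = 0.557248.

0.5572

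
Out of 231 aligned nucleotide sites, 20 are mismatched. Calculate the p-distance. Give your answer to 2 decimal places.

p = 20/231 = 0.086580… ≈ 0.09 (to 2 d.p.).

0.09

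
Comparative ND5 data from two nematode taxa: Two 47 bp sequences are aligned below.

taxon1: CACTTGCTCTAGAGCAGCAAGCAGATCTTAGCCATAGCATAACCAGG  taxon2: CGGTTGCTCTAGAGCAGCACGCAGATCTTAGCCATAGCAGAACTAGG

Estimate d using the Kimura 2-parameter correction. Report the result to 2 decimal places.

0.11

Of 47 sites, 2 differences are transitions and 3 are transversions, so P = 2/47 ≈ 0.042553 and Q = 3/47 ≈ 0.06383.
Under the Kimura two-parameter model, d = −½ ln(1 − 2P − Q) − ¼ ln(1 − 2Q).
1 − 2P − Q = 0.851064, giving −½ ln(0.851064) = 0.080634.
1 − 2Q = 0.87234, giving −¼ ln(0.87234) = 0.034144.
d = 0.080634 + 0.034144 = 0.114778.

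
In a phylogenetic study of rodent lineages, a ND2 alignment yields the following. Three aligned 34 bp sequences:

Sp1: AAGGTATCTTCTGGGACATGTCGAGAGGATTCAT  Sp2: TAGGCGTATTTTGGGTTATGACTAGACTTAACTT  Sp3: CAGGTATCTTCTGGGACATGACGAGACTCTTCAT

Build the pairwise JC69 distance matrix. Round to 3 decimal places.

d(Sp1,Sp2) = 0.665, d(Sp1,Sp3) = 0.164, d(Sp2,Sp3) = 0.477

Sp1–Sp2: 15/34 sites differ → p ≈ 0.441176, d = −0.75 ln(1 − 0.588235) = 0.665477 ≈ 0.665.
Sp1–Sp3: 5/34 sites differ → p ≈ 0.147059, d = −0.75 ln(1 − 0.196079) = 0.163691 ≈ 0.164.
Sp2–Sp3: 12/34 sites differ → p ≈ 0.352941, d = −0.75 ln(1 − 0.470588) = 0.476991 ≈ 0.477.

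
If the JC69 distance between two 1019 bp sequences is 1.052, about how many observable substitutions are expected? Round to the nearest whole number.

576

Invert JC69: p = (3/4)(1 − e^(−4d/3)) = 0.75 × (1 − e^(-1.402667)) = 0.75 × (1 − 0.245940) = 0.565545.
Expected differing sites = pL ≈ 0.565545 × 1019 = 576.290355 ≈ 576.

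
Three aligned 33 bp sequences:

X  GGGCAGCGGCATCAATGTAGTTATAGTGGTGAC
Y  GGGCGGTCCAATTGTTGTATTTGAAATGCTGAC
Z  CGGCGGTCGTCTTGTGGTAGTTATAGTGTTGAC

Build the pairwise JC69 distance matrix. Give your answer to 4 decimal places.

d(X,Y) = 0.5587, d(X,Z) = 0.4408, d(Y,Z) = 0.3882

X–Y: 13/33 sites differ → p ≈ 0.393939, d = −0.75 ln(1 − 0.525252) = 0.558728 ≈ 0.5587.
X–Z: 11/33 sites differ → p ≈ 0.333333, d = −0.75 ln(1 − 0.444444) = 0.440839 ≈ 0.4408.
Y–Z: 10/33 sites differ → p ≈ 0.30303, d = −0.75 ln(1 − 0.40404) = 0.388186 ≈ 0.3882.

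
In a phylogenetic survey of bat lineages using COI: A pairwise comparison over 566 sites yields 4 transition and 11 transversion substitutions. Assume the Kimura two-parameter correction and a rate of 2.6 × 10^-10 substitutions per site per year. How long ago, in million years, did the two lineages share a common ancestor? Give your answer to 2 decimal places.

51.89

P = 4/566 ≈ 0.007067 and Q = 11/566 ≈ 0.019435.
Under the Kimura two-parameter model, d = −½ ln(1 − 2P − Q) − ¼ ln(1 − 2Q).
1 − 2P − Q = 0.966431, giving −½ ln(0.966431) = 0.017073.
1 − 2Q = 0.96113, giving −¼ ln(0.96113) = 0.009911.
d = 0.017073 + 0.009911 = 0.026984.
Under a molecular clock d = 2μt, so t = d/(2μ) = 0.026984 / (2 × 2.6 × 10^-10) = 51.89 million years.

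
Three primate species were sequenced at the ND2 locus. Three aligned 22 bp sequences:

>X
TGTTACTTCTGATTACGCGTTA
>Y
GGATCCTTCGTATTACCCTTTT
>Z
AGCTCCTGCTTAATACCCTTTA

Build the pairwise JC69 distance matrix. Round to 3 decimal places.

d(X,Y) = 0.497, d(X,Z) = 0.497, d(Y,Z) = 0.339

X–Y: 8/22 sites differ → p ≈ 0.363636, d = −0.75 ln(1 − 0.484848) = 0.497470 ≈ 0.497.
X–Z: 8/22 sites differ → p ≈ 0.363636, d = −0.75 ln(1 − 0.484848) = 0.497470 ≈ 0.497.
Y–Z: 6/22 sites differ → p ≈ 0.272727, d = −0.75 ln(1 − 0.363636) = 0.338988 ≈ 0.339.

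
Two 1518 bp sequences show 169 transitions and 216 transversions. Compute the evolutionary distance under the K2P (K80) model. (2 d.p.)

P = 169/1518 ≈ 0.111331 and Q = 216/1518 ≈ 0.142292.
Under the Kimura two-parameter model, d = −½ ln(1 − 2P − Q) − ¼ ln(1 − 2Q).
1 − 2P − Q = 0.635046, giving −½ ln(0.635046) = 0.227029.
1 − 2Q = 0.715416, giving −¼ ln(0.715416) = 0.083723.
d = 0.227029 + 0.083723 = 0.310752.

0.31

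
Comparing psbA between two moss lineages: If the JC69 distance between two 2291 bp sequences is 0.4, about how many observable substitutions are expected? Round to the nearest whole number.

Invert JC69: p = (3/4)(1 − e^(−4d/3)) = 0.75 × (1 − e^(-0.533333)) = 0.75 × (1 − 0.586646) = 0.310016.
Expected differing sites = pL ≈ 0.310016 × 2291 = 710.246656 ≈ 710.

710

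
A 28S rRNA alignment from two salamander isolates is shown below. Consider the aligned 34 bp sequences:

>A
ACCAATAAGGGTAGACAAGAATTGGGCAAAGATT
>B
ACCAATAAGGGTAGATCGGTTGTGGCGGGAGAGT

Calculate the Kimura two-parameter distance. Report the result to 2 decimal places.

0.42

Of 34 sites, 4 differences are transitions and 7 are transversions, so P = 4/34 ≈ 0.117647 and Q = 7/34 ≈ 0.205882.
Under the Kimura two-parameter model, d = −½ ln(1 − 2P − Q) − ¼ ln(1 − 2Q).
1 − 2P − Q = 0.558824, giving −½ ln(0.558824) = 0.290960.
1 − 2Q = 0.588236, giving −¼ ln(0.588236) = 0.132657.
d = 0.290960 + 0.132657 = 0.423617.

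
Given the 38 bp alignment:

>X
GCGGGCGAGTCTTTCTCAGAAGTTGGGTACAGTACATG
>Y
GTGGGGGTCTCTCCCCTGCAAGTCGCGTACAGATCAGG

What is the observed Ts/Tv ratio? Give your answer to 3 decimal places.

Transitions are A↔G and C↔T; transversions are all other mismatches.
Transitions: 7. Transversions: 8.
R = 7/8 = 0.875.

0.875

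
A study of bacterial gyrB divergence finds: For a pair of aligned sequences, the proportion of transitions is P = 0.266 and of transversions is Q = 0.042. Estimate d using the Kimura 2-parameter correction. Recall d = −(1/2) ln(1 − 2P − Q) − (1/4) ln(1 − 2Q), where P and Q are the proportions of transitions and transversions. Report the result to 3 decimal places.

0.449

Under the Kimura two-parameter model, d = −½ ln(1 − 2P − Q) − ¼ ln(1 − 2Q).
1 − 2P − Q = 0.426, giving −½ ln(0.426) = 0.426658.
1 − 2Q = 0.916, giving −¼ ln(0.916) = 0.021935.
d = 0.426658 + 0.021935 = 0.448593.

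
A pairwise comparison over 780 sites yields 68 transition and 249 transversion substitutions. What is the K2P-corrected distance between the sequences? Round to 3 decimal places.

0.595

P = 68/780 ≈ 0.087179 and Q = 249/780 ≈ 0.319231.
Under the Kimura two-parameter model, d = −½ ln(1 − 2P − Q) − ¼ ln(1 − 2Q).
1 − 2P − Q = 0.506411, giving −½ ln(0.506411) = 0.340203.
1 − 2Q = 0.361538, giving −¼ ln(0.361538) = 0.254347.
d = 0.340203 + 0.254347 = 0.594550.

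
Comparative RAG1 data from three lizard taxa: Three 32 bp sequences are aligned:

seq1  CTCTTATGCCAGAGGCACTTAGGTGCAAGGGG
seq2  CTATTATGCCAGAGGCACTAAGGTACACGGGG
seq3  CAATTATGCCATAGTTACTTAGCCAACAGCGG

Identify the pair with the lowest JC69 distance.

seq1 and seq2

seq1–seq2: 4/32 differ, p = 0.125, d = 0.137.
seq1–seq3: 11/32 differ, p = 0.344, d = 0.460.
seq2–seq3: 11/32 differ, p = 0.344, d = 0.460.
The smallest distance is between seq1 and seq2.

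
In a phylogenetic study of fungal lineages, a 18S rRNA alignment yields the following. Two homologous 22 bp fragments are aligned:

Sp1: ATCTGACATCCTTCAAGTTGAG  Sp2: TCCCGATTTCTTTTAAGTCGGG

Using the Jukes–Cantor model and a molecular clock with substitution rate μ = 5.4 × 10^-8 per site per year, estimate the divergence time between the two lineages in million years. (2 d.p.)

The sequences differ at 9 of 22 sites (1, 2, 4, 7, 8, 11, 14, 19, 21), so p = 9/22 ≈ 0.409091.
d = −(3/4) ln(1 − 4p/3) = −0.75 ln(1 − 0.545455) = −0.75 ln(0.454545)
  = −0.75 × (-0.788458) = 0.591344 substitutions/site.
Under a molecular clock d = 2μt, so t = d/(2μ) = 0.591344 / (2 × 5.4 × 10^-8) = 5.48 million years.

5.48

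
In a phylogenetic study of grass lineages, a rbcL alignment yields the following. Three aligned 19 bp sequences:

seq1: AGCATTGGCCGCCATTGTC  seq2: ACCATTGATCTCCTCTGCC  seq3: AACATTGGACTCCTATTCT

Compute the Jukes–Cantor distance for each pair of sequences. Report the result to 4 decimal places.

d(seq1,seq2) = 0.5068, d(seq1,seq3) = 0.6181, d(seq2,seq3) = 0.4099

seq1–seq2: 7/19 sites differ → p ≈ 0.368421, d = −0.75 ln(1 − 0.491228) = 0.506816 ≈ 0.5068.
seq1–seq3: 8/19 sites differ → p ≈ 0.421053, d = −0.75 ln(1 − 0.561404) = 0.618132 ≈ 0.6181.
seq2–seq3: 6/19 sites differ → p ≈ 0.315789, d = −0.75 ln(1 − 0.421052) = 0.409907 ≈ 0.4099.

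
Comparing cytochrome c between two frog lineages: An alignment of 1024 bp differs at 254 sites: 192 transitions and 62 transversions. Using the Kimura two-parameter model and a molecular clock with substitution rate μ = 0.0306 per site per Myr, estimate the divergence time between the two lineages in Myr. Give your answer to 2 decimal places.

P = 192/1024 = 0.1875 and Q = 62/1024 ≈ 0.060547.
Under the Kimura two-parameter model, d = −½ ln(1 − 2P − Q) − ¼ ln(1 − 2Q).
1 − 2P − Q = 0.564453, giving −½ ln(0.564453) = 0.285949.
1 − 2Q = 0.878906, giving −¼ ln(0.878906) = 0.032269.
d = 0.285949 + 0.032269 = 0.318218.
Under a molecular clock d = 2μt, so t = d/(2μ) = 0.318218 / (2 × 0.0306) = 5.20 Myr.

5.20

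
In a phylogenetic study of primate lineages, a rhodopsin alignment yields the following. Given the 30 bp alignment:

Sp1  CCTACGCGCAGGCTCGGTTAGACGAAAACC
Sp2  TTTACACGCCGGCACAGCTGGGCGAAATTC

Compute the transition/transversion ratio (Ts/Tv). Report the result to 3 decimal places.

2.667

Transitions are A↔G and C↔T; transversions are all other mismatches.
Transitions: 8. Transversions: 3.
R = 8/3 = 2.666666… ≈ 2.667 (to 3 d.p.).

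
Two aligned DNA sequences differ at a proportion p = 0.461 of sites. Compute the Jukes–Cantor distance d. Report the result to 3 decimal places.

d = −(3/4) ln(1 − 4p/3) = −0.75 ln(1 − 0.614667) = −0.75 ln(0.385333)
  = −0.75 × (-0.953647) = 0.715235 substitutions/site.

0.715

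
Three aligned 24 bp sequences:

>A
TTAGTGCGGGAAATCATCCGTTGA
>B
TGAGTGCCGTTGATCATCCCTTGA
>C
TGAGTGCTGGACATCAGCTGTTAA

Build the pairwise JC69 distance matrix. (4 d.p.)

A–B: 6/24 sites differ → p = 0.25, d = −0.75 ln(1 − 0.333333) = 0.304098 ≈ 0.3041.
A–C: 6/24 sites differ → p = 0.25, d = −0.75 ln(1 − 0.333333) = 0.304098 ≈ 0.3041.
B–C: 8/24 sites differ → p ≈ 0.333333, d = −0.75 ln(1 − 0.444444) = 0.440839 ≈ 0.4408.

d(A,B) = 0.3041, d(A,C) = 0.3041, d(B,C) = 0.4408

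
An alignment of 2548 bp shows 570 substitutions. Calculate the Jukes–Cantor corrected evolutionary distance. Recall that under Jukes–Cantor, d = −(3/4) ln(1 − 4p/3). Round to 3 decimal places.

0.266

p = 570/2548 ≈ 0.223705.
d = −(3/4) ln(1 − 4p/3) = −0.75 ln(1 − 0.298273) = −0.75 ln(0.701727)
  = −0.75 × (-0.354211) = 0.265658 substitutions/site.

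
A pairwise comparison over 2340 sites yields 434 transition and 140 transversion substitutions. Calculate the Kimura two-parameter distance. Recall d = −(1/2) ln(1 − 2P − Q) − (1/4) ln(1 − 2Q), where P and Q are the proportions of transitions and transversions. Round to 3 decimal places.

P = 434/2340 ≈ 0.18547 and Q = 140/2340 ≈ 0.059829.
Under the Kimura two-parameter model, d = −½ ln(1 − 2P − Q) − ¼ ln(1 − 2Q).
1 − 2P − Q = 0.569231, giving −½ ln(0.569231) = 0.281734.
1 − 2Q = 0.880342, giving −¼ ln(0.880342) = 0.031861.
d = 0.281734 + 0.031861 = 0.313595.

0.314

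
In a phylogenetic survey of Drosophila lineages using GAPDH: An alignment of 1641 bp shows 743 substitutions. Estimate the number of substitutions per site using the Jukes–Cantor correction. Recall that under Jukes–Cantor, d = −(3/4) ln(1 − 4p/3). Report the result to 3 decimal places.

0.694

p = 743/1641 ≈ 0.452773.
d = −(3/4) ln(1 − 4p/3) = −0.75 ln(1 − 0.603697) = −0.75 ln(0.396303)
  = −0.75 × (-0.925576) = 0.694182 substitutions/site.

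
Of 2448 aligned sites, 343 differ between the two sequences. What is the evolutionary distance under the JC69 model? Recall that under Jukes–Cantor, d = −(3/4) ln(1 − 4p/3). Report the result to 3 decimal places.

0.155

p = 343/2448 ≈ 0.140114.
d = −(3/4) ln(1 − 4p/3) = −0.75 ln(1 − 0.186819) = −0.75 ln(0.813181)
  = −0.75 × (-0.206802) = 0.155102 substitutions/site.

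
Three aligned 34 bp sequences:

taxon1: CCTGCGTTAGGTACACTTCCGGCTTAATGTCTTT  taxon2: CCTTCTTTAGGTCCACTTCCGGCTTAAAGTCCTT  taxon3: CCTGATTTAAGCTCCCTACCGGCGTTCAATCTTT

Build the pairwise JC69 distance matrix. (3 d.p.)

d(taxon1,taxon2) = 0.164, d(taxon1,taxon3) = 0.477, d(taxon2,taxon3) = 0.477

taxon1–taxon2: 5/34 sites differ → p ≈ 0.147059, d = −0.75 ln(1 − 0.196079) = 0.163691 ≈ 0.164.
taxon1–taxon3: 12/34 sites differ → p ≈ 0.352941, d = −0.75 ln(1 − 0.470588) = 0.476991 ≈ 0.477.
taxon2–taxon3: 12/34 sites differ → p ≈ 0.352941, d = −0.75 ln(1 − 0.470588) = 0.476991 ≈ 0.477.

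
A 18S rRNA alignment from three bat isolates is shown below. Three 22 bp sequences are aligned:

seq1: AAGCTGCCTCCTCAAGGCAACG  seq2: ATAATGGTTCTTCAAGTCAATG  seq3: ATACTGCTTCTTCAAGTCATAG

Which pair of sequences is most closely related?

seq1–seq2: 8/22 differ, p = 0.364, d = 0.497.
seq1–seq3: 7/22 differ, p = 0.318, d = 0.414.
seq2–seq3: 4/22 differ, p = 0.182, d = 0.208.
The smallest distance is between seq2 and seq3.

seq2 and seq3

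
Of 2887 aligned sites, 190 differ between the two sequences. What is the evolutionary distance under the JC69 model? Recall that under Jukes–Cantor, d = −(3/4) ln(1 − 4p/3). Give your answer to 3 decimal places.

p = 190/2887 ≈ 0.065812.
d = −(3/4) ln(1 − 4p/3) = −0.75 ln(1 − 0.087749) = −0.75 ln(0.912251)
  = −0.75 × (-0.091840) = 0.068880 substitutions/site.

0.069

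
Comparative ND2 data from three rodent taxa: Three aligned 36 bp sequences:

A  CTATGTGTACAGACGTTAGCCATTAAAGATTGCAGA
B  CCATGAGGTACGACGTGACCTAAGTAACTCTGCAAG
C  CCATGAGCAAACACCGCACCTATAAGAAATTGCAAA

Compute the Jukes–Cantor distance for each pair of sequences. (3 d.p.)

d(A,B) = 0.745, d(A,C) = 0.548, d(B,C) = 0.608

A–B: 17/36 sites differ → p ≈ 0.472222, d = −0.75 ln(1 − 0.629629) = 0.744938 ≈ 0.745.
A–C: 14/36 sites differ → p ≈ 0.388889, d = −0.75 ln(1 − 0.518519) = 0.548166 ≈ 0.548.
B–C: 15/36 sites differ → p ≈ 0.416667, d = −0.75 ln(1 − 0.555556) = 0.608198 ≈ 0.608.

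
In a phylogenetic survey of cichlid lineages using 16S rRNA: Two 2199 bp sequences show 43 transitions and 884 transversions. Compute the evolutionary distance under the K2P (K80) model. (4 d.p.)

P = 43/2199 ≈ 0.019554 and Q = 884/2199 ≈ 0.402001.
Under the Kimura two-parameter model, d = −½ ln(1 − 2P − Q) − ¼ ln(1 − 2Q).
1 − 2P − Q = 0.558891, giving −½ ln(0.558891) = 0.290900.
1 − 2Q = 0.195998, giving −¼ ln(0.195998) = 0.407413.
d = 0.290900 + 0.407413 = 0.698313.

0.6983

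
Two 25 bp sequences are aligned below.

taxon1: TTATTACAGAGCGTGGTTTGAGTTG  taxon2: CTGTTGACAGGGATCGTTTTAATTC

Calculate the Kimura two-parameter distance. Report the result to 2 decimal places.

0.97

Of 25 sites, 7 differences are transitions and 6 are transversions, so P = 7/25 = 0.28 and Q = 6/25 = 0.24.
Under the Kimura two-parameter model, d = −½ ln(1 − 2P − Q) − ¼ ln(1 − 2Q).
1 − 2P − Q = 0.2, giving −½ ln(0.2) = 0.804719.
1 − 2Q = 0.52, giving −¼ ln(0.52) = 0.163482.
d = 0.804719 + 0.163482 = 0.968201.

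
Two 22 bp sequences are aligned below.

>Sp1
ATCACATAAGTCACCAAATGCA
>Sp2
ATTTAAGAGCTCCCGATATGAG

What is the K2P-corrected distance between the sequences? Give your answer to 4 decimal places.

Of 22 sites, 3 differences are transitions and 8 are transversions, so P = 3/22 ≈ 0.136364 and Q = 8/22 ≈ 0.363636.
Under the Kimura two-parameter model, d = −½ ln(1 − 2P − Q) − ¼ ln(1 − 2Q).
1 − 2P − Q = 0.363636, giving −½ ln(0.363636) = 0.505801.
1 − 2Q = 0.272728, giving −¼ ln(0.272728) = 0.324820.
d = 0.505801 + 0.324820 = 0.830621.

0.8306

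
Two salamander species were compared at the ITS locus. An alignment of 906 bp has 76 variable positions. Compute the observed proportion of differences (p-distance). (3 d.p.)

p = 76/906 = 0.083885… ≈ 0.084 (to 3 d.p.).

0.084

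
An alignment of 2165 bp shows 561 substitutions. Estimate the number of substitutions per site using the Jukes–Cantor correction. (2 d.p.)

0.32

p = 561/2165 ≈ 0.259122.
d = −(3/4) ln(1 − 4p/3) = −0.75 ln(1 − 0.345496) = −0.75 ln(0.654504)
  = −0.75 × (-0.423878) = 0.317909 substitutions/site.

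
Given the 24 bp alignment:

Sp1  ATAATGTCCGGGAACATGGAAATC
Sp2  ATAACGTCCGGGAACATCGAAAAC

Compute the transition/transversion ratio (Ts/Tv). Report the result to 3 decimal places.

0.500

Transitions are A↔G and C↔T; transversions are all other mismatches.
Transitions: 1. Transversions: 2.
R = 1/2 = 0.500.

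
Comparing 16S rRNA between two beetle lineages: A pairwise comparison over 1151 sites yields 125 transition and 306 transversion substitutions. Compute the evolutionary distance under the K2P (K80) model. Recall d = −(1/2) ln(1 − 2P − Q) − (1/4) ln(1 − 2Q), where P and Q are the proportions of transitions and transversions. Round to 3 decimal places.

P = 125/1151 ≈ 0.108601 and Q = 306/1151 ≈ 0.265856.
Under the Kimura two-parameter model, d = −½ ln(1 − 2P − Q) − ¼ ln(1 − 2Q).
1 − 2P − Q = 0.516942, giving −½ ln(0.516942) = 0.329912.
1 − 2Q = 0.468288, giving −¼ ln(0.468288) = 0.189668.
d = 0.329912 + 0.189668 = 0.519580.

0.520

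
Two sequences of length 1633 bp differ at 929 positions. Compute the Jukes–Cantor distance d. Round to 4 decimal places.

1.0657

p = 929/1633 ≈ 0.568892.
d = −(3/4) ln(1 − 4p/3) = −0.75 ln(1 − 0.758523) = −0.75 ln(0.241477)
  = −0.75 × (-1.420981) = 1.065736 substitutions/site.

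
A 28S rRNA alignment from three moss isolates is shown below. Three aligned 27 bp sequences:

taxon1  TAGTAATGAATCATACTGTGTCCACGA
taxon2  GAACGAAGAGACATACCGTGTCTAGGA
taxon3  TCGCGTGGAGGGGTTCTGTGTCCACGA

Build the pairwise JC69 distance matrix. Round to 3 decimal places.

taxon1–taxon2: 10/27 sites differ → p ≈ 0.37037, d = −0.75 ln(1 − 0.493827) = 0.510658 ≈ 0.511.
taxon1–taxon3: 10/27 sites differ → p ≈ 0.37037, d = −0.75 ln(1 − 0.493827) = 0.510658 ≈ 0.511.
taxon2–taxon3: 12/27 sites differ → p ≈ 0.444444, d = −0.75 ln(1 − 0.592592) = 0.673455 ≈ 0.673.

d(taxon1,taxon2) = 0.511, d(taxon1,taxon3) = 0.511, d(taxon2,taxon3) = 0.673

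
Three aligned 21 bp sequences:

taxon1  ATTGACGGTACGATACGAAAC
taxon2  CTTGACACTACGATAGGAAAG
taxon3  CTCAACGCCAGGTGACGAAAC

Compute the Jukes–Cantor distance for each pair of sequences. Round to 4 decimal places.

d(taxon1,taxon2) = 0.2865, d(taxon1,taxon3) = 0.5319, d(taxon2,taxon3) = 0.6355

taxon1–taxon2: 5/21 sites differ → p ≈ 0.238095, d = −0.75 ln(1 − 0.31746) = 0.286451 ≈ 0.2865.
taxon1–taxon3: 8/21 sites differ → p ≈ 0.380952, d = −0.75 ln(1 − 0.507936) = 0.531860 ≈ 0.5319.
taxon2–taxon3: 9/21 sites differ → p ≈ 0.428571, d = −0.75 ln(1 − 0.571428) = 0.635472 ≈ 0.6355.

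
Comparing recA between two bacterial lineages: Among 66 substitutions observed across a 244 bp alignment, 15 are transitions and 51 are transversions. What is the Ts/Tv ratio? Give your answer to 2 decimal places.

R = 15/51 = 0.294117… ≈ 0.29 (to 2 d.p.).

0.29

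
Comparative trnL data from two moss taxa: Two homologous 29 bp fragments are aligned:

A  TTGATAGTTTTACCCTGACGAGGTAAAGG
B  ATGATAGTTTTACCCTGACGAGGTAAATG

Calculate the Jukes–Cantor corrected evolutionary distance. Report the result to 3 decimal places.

0.072

The sequences differ at 2 of 29 sites (1, 28), so p = 2/29 ≈ 0.068966.
d = −(3/4) ln(1 − 4p/3) = −0.75 ln(1 − 0.091955) = −0.75 ln(0.908045)
  = −0.75 × (-0.096461) = 0.072346 substitutions/site.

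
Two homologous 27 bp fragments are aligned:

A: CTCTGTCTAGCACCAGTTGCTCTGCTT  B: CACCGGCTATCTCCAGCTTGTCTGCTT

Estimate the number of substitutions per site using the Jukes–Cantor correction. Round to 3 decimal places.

The sequences differ at 8 of 27 sites (2, 4, 6, 10, 12, 17, 19, 20), so p = 8/27 ≈ 0.296296.
d = −(3/4) ln(1 − 4p/3) = −0.75 ln(1 − 0.395061) = −0.75 ln(0.604939)
  = −0.75 × (-0.502628) = 0.376971 substitutions/site.

0.377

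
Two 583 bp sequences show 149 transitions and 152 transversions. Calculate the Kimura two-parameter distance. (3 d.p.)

P = 149/583 ≈ 0.255575 and Q = 152/583 ≈ 0.26072.
Under the Kimura two-parameter model, d = −½ ln(1 − 2P − Q) − ¼ ln(1 − 2Q).
1 − 2P − Q = 0.22813, giving −½ ln(0.22813) = 0.738920.
1 − 2Q = 0.47856, giving −¼ ln(0.47856) = 0.184243.
d = 0.738920 + 0.184243 = 0.923163.

0.923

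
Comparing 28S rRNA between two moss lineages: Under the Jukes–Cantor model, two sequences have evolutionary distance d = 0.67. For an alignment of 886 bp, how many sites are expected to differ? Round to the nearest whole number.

Invert JC69: p = (3/4)(1 − e^(−4d/3)) = 0.75 × (1 − e^(-0.893333)) = 0.75 × (1 − 0.409289) = 0.443033.
Expected differing sites = pL ≈ 0.443033 × 886 = 392.527238 ≈ 393.

393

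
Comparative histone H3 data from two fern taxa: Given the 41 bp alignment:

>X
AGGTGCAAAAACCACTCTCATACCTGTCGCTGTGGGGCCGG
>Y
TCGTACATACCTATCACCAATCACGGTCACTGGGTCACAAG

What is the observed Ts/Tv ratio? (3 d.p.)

Transitions are A↔G and C↔T; transversions are all other mismatches.
Transitions: 6. Transversions: 16.
R = 6/16 = 0.375.

0.375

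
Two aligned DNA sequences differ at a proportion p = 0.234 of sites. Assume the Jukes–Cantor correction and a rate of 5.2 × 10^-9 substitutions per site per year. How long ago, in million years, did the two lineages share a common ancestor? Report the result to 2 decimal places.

26.97

d = −(3/4) ln(1 − 4p/3) = −0.75 ln(1 − 0.312) = −0.75 ln(0.688)
  = −0.75 × (-0.373966) = 0.280475 substitutions/site.
Under a molecular clock d = 2μt, so t = d/(2μ) = 0.280475 / (2 × 5.2 × 10^-9) = 26.97 million years.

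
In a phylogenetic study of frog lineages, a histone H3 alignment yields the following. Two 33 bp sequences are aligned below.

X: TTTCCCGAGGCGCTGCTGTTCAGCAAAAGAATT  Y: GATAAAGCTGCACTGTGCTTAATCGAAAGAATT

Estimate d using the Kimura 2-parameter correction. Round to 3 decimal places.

Of 33 sites, 3 differences are transitions and 11 are transversions, so P = 3/33 ≈ 0.090909 and Q = 11/33 ≈ 0.333333.
Under the Kimura two-parameter model, d = −½ ln(1 − 2P − Q) − ¼ ln(1 − 2Q).
1 − 2P − Q = 0.484849, giving −½ ln(0.484849) = 0.361959.
1 − 2Q = 0.333334, giving −¼ ln(0.333334) = 0.274653.
d = 0.361959 + 0.274653 = 0.636612.

0.637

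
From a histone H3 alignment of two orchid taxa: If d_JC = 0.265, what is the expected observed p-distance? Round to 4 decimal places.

0.2232

p = (3/4)(1 − e^(−4d/3)) = 0.75 × (1 − e^(-0.353333)) = 0.75 × (1 − 0.702343) = 0.223243.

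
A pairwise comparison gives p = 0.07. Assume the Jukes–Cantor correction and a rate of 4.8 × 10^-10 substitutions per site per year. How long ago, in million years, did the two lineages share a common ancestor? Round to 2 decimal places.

d = −(3/4) ln(1 − 4p/3) = −0.75 ln(1 − 0.093333) = −0.75 ln(0.906667)
  = −0.75 × (-0.097980) = 0.073485 substitutions/site.
Under a molecular clock d = 2μt, so t = d/(2μ) = 0.073485 / (2 × 4.8 × 10^-10) = 76.55 million years.

76.55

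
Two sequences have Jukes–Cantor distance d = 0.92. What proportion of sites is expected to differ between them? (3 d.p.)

p = (3/4)(1 − e^(−4d/3)) = 0.75 × (1 − e^(-1.226667)) = 0.75 × (1 − 0.293268) = 0.530049.

0.530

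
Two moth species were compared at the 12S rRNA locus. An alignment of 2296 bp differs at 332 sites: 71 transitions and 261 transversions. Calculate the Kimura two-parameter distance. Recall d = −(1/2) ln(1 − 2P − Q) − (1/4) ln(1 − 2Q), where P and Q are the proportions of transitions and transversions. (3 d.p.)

0.161

P = 71/2296 ≈ 0.030923 and Q = 261/2296 ≈ 0.113676.
Under the Kimura two-parameter model, d = −½ ln(1 − 2P − Q) − ¼ ln(1 − 2Q).
1 − 2P − Q = 0.824478, giving −½ ln(0.824478) = 0.096502.
1 − 2Q = 0.772648, giving −¼ ln(0.772648) = 0.064483.
d = 0.096502 + 0.064483 = 0.160985.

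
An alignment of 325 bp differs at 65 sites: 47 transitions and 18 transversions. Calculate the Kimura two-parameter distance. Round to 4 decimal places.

P = 47/325 ≈ 0.144615 and Q = 18/325 ≈ 0.055385.
Under the Kimura two-parameter model, d = −½ ln(1 − 2P − Q) − ¼ ln(1 − 2Q).
1 − 2P − Q = 0.655385, giving −½ ln(0.655385) = 0.211266.
1 − 2Q = 0.88923, giving −¼ ln(0.88923) = 0.029350.
d = 0.211266 + 0.029350 = 0.240616.

0.2406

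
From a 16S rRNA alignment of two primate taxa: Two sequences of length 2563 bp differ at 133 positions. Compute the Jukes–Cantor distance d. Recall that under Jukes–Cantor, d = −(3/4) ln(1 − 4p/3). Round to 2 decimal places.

p = 133/2563 ≈ 0.051892.
d = −(3/4) ln(1 − 4p/3) = −0.75 ln(1 − 0.069189) = −0.75 ln(0.930811)
  = −0.75 × (-0.071699) = 0.053774 substitutions/site.

0.05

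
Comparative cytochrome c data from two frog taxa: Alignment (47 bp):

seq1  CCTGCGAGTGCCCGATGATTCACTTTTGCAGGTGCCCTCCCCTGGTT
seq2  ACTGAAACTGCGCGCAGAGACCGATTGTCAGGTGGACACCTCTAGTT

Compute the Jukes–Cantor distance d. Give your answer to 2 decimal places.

The sequences differ at 19 of 47 sites, so p = 19/47 ≈ 0.404255.
d = −(3/4) ln(1 − 4p/3) = −0.75 ln(1 − 0.539007) = −0.75 ln(0.460993)
  = −0.75 × (-0.774372) = 0.580779 substitutions/site.

0.58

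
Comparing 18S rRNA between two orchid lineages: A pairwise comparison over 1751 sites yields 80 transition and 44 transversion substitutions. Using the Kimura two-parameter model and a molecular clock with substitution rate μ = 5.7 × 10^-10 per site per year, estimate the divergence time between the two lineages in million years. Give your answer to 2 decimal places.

65.64

P = 80/1751 ≈ 0.045688 and Q = 44/1751 ≈ 0.025128.
Under the Kimura two-parameter model, d = −½ ln(1 − 2P − Q) − ¼ ln(1 − 2Q).
1 − 2P − Q = 0.883496, giving −½ ln(0.883496) = 0.061934.
1 − 2Q = 0.949744, giving −¼ ln(0.949744) = 0.012891.
d = 0.061934 + 0.012891 = 0.074825.
Under a molecular clock d = 2μt, so t = d/(2μ) = 0.074825 / (2 × 5.7 × 10^-10) = 65.64 million years.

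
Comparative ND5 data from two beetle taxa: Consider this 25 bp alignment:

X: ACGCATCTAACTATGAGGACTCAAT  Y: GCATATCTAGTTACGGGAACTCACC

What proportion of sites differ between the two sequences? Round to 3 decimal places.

0.400

The sequences differ at 10 of 25 positions (sites 1, 3, 4, 10, 11, 14, 16, 18, 24, 25).
p = 10/25 = 0.400.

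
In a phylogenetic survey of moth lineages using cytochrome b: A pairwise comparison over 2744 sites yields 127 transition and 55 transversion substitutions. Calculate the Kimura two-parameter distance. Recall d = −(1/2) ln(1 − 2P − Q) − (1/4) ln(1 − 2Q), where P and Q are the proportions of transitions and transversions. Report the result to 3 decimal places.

P = 127/2744 ≈ 0.046283 and Q = 55/2744 ≈ 0.020044.
Under the Kimura two-parameter model, d = −½ ln(1 − 2P − Q) − ¼ ln(1 − 2Q).
1 − 2P − Q = 0.88739, giving −½ ln(0.88739) = 0.059735.
1 − 2Q = 0.959912, giving −¼ ln(0.959912) = 0.010228.
d = 0.059735 + 0.010228 = 0.069963.

0.070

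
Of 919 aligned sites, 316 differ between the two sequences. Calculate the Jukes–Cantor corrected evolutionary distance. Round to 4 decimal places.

p = 316/919 ≈ 0.343852.
d = −(3/4) ln(1 − 4p/3) = −0.75 ln(1 − 0.458469) = −0.75 ln(0.541531)
  = −0.75 × (-0.613355) = 0.460016 substitutions/site.

0.4600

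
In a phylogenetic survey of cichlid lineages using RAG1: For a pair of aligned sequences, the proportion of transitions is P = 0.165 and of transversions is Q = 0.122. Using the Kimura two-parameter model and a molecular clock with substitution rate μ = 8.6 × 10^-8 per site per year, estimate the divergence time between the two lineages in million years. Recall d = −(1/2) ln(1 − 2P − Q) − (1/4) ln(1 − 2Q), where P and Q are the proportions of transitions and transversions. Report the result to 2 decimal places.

Under the Kimura two-parameter model, d = −½ ln(1 − 2P − Q) − ¼ ln(1 − 2Q).
1 − 2P − Q = 0.548, giving −½ ln(0.548) = 0.300740.
1 − 2Q = 0.756, giving −¼ ln(0.756) = 0.069928.
d = 0.300740 + 0.069928 = 0.370668.
Under a molecular clock d = 2μt, so t = d/(2μ) = 0.370668 / (2 × 8.6 × 10^-8) = 2.16 million years.

2.16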